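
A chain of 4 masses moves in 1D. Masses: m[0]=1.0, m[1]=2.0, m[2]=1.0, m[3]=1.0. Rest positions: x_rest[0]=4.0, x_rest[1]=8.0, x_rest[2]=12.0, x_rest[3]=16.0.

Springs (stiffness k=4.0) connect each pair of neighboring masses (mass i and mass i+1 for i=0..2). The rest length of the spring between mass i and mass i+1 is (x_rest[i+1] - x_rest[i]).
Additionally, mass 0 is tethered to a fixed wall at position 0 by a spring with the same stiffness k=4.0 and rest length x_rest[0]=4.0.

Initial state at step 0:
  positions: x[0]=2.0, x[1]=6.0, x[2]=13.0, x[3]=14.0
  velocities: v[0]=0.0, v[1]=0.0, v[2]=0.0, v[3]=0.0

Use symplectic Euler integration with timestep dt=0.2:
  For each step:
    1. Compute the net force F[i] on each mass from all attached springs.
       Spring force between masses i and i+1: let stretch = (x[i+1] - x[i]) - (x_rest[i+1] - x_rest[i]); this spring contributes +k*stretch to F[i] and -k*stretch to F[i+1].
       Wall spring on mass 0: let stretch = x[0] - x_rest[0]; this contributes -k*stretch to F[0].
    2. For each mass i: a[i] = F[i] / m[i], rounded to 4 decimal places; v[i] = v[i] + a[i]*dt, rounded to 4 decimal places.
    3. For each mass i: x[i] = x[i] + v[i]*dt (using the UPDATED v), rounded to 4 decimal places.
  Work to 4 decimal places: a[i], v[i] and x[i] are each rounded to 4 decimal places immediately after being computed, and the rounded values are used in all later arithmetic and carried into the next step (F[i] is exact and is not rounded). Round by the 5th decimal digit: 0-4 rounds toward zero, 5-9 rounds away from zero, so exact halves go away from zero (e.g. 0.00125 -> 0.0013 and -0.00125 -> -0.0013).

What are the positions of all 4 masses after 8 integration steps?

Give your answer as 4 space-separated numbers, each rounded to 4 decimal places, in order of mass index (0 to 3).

Answer: 4.1975 7.7158 12.9536 13.2693

Derivation:
Step 0: x=[2.0000 6.0000 13.0000 14.0000] v=[0.0000 0.0000 0.0000 0.0000]
Step 1: x=[2.3200 6.2400 12.0400 14.4800] v=[1.6000 1.2000 -4.8000 2.4000]
Step 2: x=[2.8960 6.6304 10.5424 15.2096] v=[2.8800 1.9520 -7.4880 3.6480]
Step 3: x=[3.6061 7.0350 9.1656 15.8324] v=[3.5507 2.0230 -6.8838 3.1142]
Step 4: x=[4.2879 7.3357 8.5146 16.0286] v=[3.4089 1.5037 -3.2548 0.9808]
Step 5: x=[4.7713 7.4869 8.8773 15.6625] v=[2.4168 0.7561 1.8133 -1.8304]
Step 6: x=[4.9257 7.5321 10.1031 14.8508] v=[0.7722 0.2260 6.1291 -4.0586]
Step 7: x=[4.7091 7.5745 11.6772 13.9194] v=[-1.0832 0.2118 7.8705 -4.6568]
Step 8: x=[4.1975 7.7158 12.9536 13.2693] v=[-2.5582 0.7067 6.3821 -3.2506]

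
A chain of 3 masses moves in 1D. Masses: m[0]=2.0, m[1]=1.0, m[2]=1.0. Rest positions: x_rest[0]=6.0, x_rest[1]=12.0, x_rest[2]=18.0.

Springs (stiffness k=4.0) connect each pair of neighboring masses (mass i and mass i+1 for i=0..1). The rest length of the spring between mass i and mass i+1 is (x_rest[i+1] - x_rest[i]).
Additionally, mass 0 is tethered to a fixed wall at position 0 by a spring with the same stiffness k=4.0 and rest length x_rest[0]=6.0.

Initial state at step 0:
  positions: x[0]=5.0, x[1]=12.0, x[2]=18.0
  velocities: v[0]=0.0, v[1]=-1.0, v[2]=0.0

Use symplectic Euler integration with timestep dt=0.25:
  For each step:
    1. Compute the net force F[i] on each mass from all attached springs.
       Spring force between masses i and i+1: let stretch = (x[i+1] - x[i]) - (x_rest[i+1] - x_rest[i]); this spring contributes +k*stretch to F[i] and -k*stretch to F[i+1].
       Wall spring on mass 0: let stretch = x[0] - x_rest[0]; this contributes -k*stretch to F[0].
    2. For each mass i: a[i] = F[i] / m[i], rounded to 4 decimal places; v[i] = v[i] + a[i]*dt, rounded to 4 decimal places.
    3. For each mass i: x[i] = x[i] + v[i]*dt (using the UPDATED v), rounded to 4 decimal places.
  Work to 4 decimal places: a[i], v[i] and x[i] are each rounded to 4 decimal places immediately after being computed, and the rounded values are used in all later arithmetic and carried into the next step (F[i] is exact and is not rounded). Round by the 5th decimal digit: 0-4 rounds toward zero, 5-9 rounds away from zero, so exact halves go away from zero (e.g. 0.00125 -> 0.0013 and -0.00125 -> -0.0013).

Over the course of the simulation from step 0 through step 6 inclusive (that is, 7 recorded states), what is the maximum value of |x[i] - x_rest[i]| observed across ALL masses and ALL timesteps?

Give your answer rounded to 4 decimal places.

Answer: 1.4955

Derivation:
Step 0: x=[5.0000 12.0000 18.0000] v=[0.0000 -1.0000 0.0000]
Step 1: x=[5.2500 11.5000 18.0000] v=[1.0000 -2.0000 0.0000]
Step 2: x=[5.6250 11.0625 17.8750] v=[1.5000 -1.7500 -0.5000]
Step 3: x=[5.9766 10.9688 17.5469] v=[1.4063 -0.3750 -1.3125]
Step 4: x=[6.2051 11.2715 17.0743] v=[0.9141 1.2109 -1.8906]
Step 5: x=[6.2913 11.7583 16.6510] v=[0.3448 1.9473 -1.6934]
Step 6: x=[6.2745 12.1016 16.5045] v=[-0.0674 1.3730 -0.5861]
Max displacement = 1.4955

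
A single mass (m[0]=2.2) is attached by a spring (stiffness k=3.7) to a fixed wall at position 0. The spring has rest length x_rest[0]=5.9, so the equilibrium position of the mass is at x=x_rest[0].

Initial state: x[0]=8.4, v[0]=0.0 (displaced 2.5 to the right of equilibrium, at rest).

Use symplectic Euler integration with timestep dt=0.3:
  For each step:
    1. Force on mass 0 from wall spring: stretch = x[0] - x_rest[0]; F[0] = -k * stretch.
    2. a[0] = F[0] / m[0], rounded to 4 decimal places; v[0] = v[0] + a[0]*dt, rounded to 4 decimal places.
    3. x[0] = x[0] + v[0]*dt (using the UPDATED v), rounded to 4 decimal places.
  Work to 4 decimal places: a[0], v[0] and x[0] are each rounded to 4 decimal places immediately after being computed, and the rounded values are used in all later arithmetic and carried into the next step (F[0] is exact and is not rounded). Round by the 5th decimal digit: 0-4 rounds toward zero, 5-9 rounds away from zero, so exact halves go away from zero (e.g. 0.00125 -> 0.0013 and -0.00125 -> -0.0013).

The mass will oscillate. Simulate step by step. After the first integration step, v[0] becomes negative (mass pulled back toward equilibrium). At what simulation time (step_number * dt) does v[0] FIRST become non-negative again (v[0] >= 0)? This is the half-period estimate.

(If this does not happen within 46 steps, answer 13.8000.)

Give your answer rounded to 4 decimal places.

Step 0: x=[8.4000] v=[0.0000]
Step 1: x=[8.0216] v=[-1.2614]
Step 2: x=[7.3221] v=[-2.3318]
Step 3: x=[6.4073] v=[-3.0493]
Step 4: x=[5.4157] v=[-3.3053]
Step 5: x=[4.4974] v=[-3.0610]
Step 6: x=[3.7914] v=[-2.3533]
Step 7: x=[3.4046] v=[-1.2894]
Step 8: x=[3.3955] v=[-0.0304]
Step 9: x=[3.7655] v=[1.2332]
First v>=0 after going negative at step 9, time=2.7000

Answer: 2.7000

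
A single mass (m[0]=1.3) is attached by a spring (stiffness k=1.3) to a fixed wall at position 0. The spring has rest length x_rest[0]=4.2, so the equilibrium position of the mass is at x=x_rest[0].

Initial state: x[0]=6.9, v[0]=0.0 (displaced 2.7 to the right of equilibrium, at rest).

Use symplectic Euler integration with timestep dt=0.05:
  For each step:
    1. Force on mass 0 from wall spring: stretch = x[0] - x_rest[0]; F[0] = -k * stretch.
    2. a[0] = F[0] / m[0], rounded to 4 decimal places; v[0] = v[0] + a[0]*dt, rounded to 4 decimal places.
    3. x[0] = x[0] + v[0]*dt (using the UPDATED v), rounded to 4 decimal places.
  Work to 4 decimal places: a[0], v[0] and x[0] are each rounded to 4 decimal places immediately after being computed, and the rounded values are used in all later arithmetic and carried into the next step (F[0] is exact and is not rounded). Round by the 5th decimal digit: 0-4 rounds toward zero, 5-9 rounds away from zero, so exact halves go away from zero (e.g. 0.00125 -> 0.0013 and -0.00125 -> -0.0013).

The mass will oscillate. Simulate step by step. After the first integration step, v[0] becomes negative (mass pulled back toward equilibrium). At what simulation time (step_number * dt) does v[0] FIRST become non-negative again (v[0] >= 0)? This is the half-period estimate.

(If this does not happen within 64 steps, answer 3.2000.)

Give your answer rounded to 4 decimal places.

Answer: 3.1500

Derivation:
Step 0: x=[6.9000] v=[0.0000]
Step 1: x=[6.8933] v=[-0.1350]
Step 2: x=[6.8798] v=[-0.2697]
Step 3: x=[6.8596] v=[-0.4037]
Step 4: x=[6.8328] v=[-0.5367]
Step 5: x=[6.7994] v=[-0.6683]
Step 6: x=[6.7595] v=[-0.7983]
Step 7: x=[6.7132] v=[-0.9263]
Step 8: x=[6.6606] v=[-1.0520]
Step 9: x=[6.6019] v=[-1.1750]
Step 10: x=[6.5371] v=[-1.2951]
Step 11: x=[6.4665] v=[-1.4120]
Step 12: x=[6.3902] v=[-1.5253]
Step 13: x=[6.3085] v=[-1.6348]
Step 14: x=[6.2215] v=[-1.7402]
Step 15: x=[6.1294] v=[-1.8413]
Step 16: x=[6.0325] v=[-1.9378]
Step 17: x=[5.9310] v=[-2.0294]
Step 18: x=[5.8252] v=[-2.1160]
Step 19: x=[5.7153] v=[-2.1973]
Step 20: x=[5.6016] v=[-2.2731]
Step 21: x=[5.4844] v=[-2.3432]
Step 22: x=[5.3640] v=[-2.4074]
Step 23: x=[5.2407] v=[-2.4656]
Step 24: x=[5.1148] v=[-2.5176]
Step 25: x=[4.9866] v=[-2.5633]
Step 26: x=[4.8565] v=[-2.6026]
Step 27: x=[4.7247] v=[-2.6354]
Step 28: x=[4.5916] v=[-2.6616]
Step 29: x=[4.4575] v=[-2.6812]
Step 30: x=[4.3228] v=[-2.6941]
Step 31: x=[4.1878] v=[-2.7002]
Step 32: x=[4.0528] v=[-2.6996]
Step 33: x=[3.9182] v=[-2.6922]
Step 34: x=[3.7843] v=[-2.6781]
Step 35: x=[3.6514] v=[-2.6573]
Step 36: x=[3.5199] v=[-2.6299]
Step 37: x=[3.3901] v=[-2.5959]
Step 38: x=[3.2623] v=[-2.5554]
Step 39: x=[3.1369] v=[-2.5085]
Step 40: x=[3.0141] v=[-2.4553]
Step 41: x=[2.8943] v=[-2.3960]
Step 42: x=[2.7778] v=[-2.3307]
Step 43: x=[2.6648] v=[-2.2596]
Step 44: x=[2.5557] v=[-2.1828]
Step 45: x=[2.4507] v=[-2.1006]
Step 46: x=[2.3500] v=[-2.0131]
Step 47: x=[2.2540] v=[-1.9206]
Step 48: x=[2.1628] v=[-1.8233]
Step 49: x=[2.0767] v=[-1.7214]
Step 50: x=[1.9959] v=[-1.6152]
Step 51: x=[1.9207] v=[-1.5050]
Step 52: x=[1.8512] v=[-1.3910]
Step 53: x=[1.7875] v=[-1.2736]
Step 54: x=[1.7299] v=[-1.1530]
Step 55: x=[1.6784] v=[-1.0295]
Step 56: x=[1.6332] v=[-0.9034]
Step 57: x=[1.5944] v=[-0.7751]
Step 58: x=[1.5622] v=[-0.6448]
Step 59: x=[1.5366] v=[-0.5129]
Step 60: x=[1.5176] v=[-0.3797]
Step 61: x=[1.5053] v=[-0.2456]
Step 62: x=[1.4998] v=[-0.1109]
Step 63: x=[1.5010] v=[0.0241]
First v>=0 after going negative at step 63, time=3.1500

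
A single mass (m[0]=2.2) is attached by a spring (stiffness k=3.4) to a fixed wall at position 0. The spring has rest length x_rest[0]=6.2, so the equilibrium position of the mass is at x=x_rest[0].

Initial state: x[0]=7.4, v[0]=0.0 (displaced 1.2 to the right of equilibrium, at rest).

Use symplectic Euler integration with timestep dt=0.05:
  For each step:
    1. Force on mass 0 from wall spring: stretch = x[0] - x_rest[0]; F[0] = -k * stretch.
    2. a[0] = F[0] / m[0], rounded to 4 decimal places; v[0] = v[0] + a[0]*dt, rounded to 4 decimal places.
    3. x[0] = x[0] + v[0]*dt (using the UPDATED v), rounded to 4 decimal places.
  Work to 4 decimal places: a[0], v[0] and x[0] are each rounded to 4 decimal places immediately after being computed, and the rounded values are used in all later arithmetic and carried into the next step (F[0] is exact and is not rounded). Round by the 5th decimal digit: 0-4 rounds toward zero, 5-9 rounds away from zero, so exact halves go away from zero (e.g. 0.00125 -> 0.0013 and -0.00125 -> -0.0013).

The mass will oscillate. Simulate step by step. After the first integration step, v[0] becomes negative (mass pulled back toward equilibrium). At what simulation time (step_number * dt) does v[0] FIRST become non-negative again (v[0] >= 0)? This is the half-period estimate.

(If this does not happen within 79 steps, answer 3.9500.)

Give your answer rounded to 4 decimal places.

Step 0: x=[7.4000] v=[0.0000]
Step 1: x=[7.3954] v=[-0.0927]
Step 2: x=[7.3861] v=[-0.1851]
Step 3: x=[7.3723] v=[-0.2768]
Step 4: x=[7.3539] v=[-0.3674]
Step 5: x=[7.3311] v=[-0.4566]
Step 6: x=[7.3039] v=[-0.5440]
Step 7: x=[7.2724] v=[-0.6293]
Step 8: x=[7.2368] v=[-0.7122]
Step 9: x=[7.1972] v=[-0.7923]
Step 10: x=[7.1537] v=[-0.8694]
Step 11: x=[7.1065] v=[-0.9431]
Step 12: x=[7.0558] v=[-1.0132]
Step 13: x=[7.0018] v=[-1.0793]
Step 14: x=[6.9447] v=[-1.1413]
Step 15: x=[6.8848] v=[-1.1988]
Step 16: x=[6.8222] v=[-1.2517]
Step 17: x=[6.7572] v=[-1.2998]
Step 18: x=[6.6901] v=[-1.3429]
Step 19: x=[6.6211] v=[-1.3808]
Step 20: x=[6.5504] v=[-1.4133]
Step 21: x=[6.4784] v=[-1.4404]
Step 22: x=[6.4053] v=[-1.4619]
Step 23: x=[6.3314] v=[-1.4778]
Step 24: x=[6.2570] v=[-1.4880]
Step 25: x=[6.1824] v=[-1.4924]
Step 26: x=[6.1079] v=[-1.4910]
Step 27: x=[6.0337] v=[-1.4839]
Step 28: x=[5.9601] v=[-1.4711]
Step 29: x=[5.8875] v=[-1.4526]
Step 30: x=[5.8161] v=[-1.4285]
Step 31: x=[5.7462] v=[-1.3988]
Step 32: x=[5.6780] v=[-1.3637]
Step 33: x=[5.6118] v=[-1.3234]
Step 34: x=[5.5479] v=[-1.2780]
Step 35: x=[5.4865] v=[-1.2276]
Step 36: x=[5.4279] v=[-1.1725]
Step 37: x=[5.3723] v=[-1.1128]
Step 38: x=[5.3199] v=[-1.0488]
Step 39: x=[5.2709] v=[-0.9808]
Step 40: x=[5.2255] v=[-0.9090]
Step 41: x=[5.1838] v=[-0.8337]
Step 42: x=[5.1460] v=[-0.7552]
Step 43: x=[5.1123] v=[-0.6738]
Step 44: x=[5.0828] v=[-0.5898]
Step 45: x=[5.0576] v=[-0.5035]
Step 46: x=[5.0368] v=[-0.4152]
Step 47: x=[5.0205] v=[-0.3253]
Step 48: x=[5.0088] v=[-0.2342]
Step 49: x=[5.0017] v=[-0.1422]
Step 50: x=[4.9992] v=[-0.0496]
Step 51: x=[5.0014] v=[0.0432]
First v>=0 after going negative at step 51, time=2.5500

Answer: 2.5500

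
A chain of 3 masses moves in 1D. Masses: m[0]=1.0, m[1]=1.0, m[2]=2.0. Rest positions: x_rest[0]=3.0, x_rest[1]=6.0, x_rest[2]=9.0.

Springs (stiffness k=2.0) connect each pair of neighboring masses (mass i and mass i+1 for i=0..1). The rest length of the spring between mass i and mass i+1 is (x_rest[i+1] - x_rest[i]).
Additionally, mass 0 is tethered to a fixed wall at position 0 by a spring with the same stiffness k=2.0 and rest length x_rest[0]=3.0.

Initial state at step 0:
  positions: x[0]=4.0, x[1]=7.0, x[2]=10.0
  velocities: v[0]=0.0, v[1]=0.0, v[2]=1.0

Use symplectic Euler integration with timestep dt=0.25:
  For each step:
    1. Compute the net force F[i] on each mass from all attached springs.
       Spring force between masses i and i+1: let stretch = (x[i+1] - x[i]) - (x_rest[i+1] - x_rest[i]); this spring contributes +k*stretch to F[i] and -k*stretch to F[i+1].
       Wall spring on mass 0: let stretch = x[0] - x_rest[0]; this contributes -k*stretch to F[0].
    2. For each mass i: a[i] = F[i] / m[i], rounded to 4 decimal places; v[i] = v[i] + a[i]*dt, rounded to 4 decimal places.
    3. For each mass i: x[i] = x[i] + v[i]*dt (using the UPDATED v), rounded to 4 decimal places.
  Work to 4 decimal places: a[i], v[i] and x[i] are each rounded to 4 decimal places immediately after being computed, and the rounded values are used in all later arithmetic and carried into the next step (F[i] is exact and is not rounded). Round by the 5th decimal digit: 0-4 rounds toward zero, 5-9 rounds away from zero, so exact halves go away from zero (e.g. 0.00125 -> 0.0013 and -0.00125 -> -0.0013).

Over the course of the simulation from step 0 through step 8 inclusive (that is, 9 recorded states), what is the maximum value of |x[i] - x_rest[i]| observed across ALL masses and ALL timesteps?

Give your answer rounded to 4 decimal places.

Answer: 2.0331

Derivation:
Step 0: x=[4.0000 7.0000 10.0000] v=[0.0000 0.0000 1.0000]
Step 1: x=[3.8750 7.0000 10.2500] v=[-0.5000 0.0000 1.0000]
Step 2: x=[3.6563 7.0156 10.4844] v=[-0.8750 0.0625 0.9375]
Step 3: x=[3.4004 7.0449 10.6895] v=[-1.0235 0.1173 0.8203]
Step 4: x=[3.1750 7.0743 10.8543] v=[-0.9015 0.1174 0.6592]
Step 5: x=[3.0402 7.0888 10.9704] v=[-0.5394 0.0578 0.4642]
Step 6: x=[3.0314 7.0824 11.0314] v=[-0.0352 -0.0257 0.2438]
Step 7: x=[3.1501 7.0632 11.0331] v=[0.4746 -0.0767 0.0066]
Step 8: x=[3.3641 7.0511 10.9741] v=[0.8561 -0.0483 -0.2359]
Max displacement = 2.0331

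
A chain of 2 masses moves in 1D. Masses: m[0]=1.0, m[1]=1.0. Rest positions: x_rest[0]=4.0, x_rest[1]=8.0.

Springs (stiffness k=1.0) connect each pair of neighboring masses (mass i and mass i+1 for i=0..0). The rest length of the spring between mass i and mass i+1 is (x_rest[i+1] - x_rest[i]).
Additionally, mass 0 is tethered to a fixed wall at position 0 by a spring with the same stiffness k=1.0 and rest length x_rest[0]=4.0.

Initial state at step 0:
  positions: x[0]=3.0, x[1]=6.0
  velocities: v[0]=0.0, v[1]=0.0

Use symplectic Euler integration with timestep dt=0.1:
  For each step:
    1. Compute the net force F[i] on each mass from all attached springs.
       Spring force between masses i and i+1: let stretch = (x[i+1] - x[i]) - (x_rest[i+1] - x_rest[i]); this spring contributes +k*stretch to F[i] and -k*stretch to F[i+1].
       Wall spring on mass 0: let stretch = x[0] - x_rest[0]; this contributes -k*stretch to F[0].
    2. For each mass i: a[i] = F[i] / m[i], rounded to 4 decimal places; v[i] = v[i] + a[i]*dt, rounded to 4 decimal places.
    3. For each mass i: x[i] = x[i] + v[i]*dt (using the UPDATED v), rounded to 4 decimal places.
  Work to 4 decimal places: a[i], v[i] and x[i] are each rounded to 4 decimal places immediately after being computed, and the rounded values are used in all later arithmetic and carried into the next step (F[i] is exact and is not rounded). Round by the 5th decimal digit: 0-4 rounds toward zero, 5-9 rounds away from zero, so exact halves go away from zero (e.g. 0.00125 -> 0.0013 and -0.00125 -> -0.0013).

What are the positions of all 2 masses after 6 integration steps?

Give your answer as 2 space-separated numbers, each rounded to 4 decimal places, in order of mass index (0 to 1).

Answer: 3.0069 6.2031

Derivation:
Step 0: x=[3.0000 6.0000] v=[0.0000 0.0000]
Step 1: x=[3.0000 6.0100] v=[0.0000 0.1000]
Step 2: x=[3.0001 6.0299] v=[0.0010 0.1990]
Step 3: x=[3.0005 6.0595] v=[0.0040 0.2960]
Step 4: x=[3.0015 6.0985] v=[0.0099 0.3901]
Step 5: x=[3.0035 6.1465] v=[0.0195 0.4804]
Step 6: x=[3.0069 6.2031] v=[0.0335 0.5661]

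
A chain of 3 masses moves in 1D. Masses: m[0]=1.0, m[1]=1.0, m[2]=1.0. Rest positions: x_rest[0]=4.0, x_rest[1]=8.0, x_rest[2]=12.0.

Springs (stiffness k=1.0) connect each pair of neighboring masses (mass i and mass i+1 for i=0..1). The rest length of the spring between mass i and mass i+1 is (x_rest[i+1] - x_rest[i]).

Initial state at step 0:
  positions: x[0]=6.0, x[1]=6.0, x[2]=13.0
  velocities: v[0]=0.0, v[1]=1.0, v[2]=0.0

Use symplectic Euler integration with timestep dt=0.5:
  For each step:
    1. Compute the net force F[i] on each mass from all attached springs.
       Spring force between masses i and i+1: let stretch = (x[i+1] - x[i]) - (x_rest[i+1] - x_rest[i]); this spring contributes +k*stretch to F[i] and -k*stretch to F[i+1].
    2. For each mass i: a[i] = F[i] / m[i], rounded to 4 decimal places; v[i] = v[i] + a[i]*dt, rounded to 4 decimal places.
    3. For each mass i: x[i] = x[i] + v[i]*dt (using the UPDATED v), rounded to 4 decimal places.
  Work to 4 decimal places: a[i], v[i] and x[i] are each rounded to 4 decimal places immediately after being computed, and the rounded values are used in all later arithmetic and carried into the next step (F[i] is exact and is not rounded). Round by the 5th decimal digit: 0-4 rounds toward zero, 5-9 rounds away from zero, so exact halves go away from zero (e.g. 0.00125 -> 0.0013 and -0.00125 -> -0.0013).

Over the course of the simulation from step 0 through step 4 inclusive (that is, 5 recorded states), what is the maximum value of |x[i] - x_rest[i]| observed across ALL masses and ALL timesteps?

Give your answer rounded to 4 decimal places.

Answer: 3.6094

Derivation:
Step 0: x=[6.0000 6.0000 13.0000] v=[0.0000 1.0000 0.0000]
Step 1: x=[5.0000 8.2500 12.2500] v=[-2.0000 4.5000 -1.5000]
Step 2: x=[3.8125 10.6875 11.5000] v=[-2.3750 4.8750 -1.5000]
Step 3: x=[3.3438 11.6094 11.5469] v=[-0.9375 1.8438 0.0938]
Step 4: x=[3.9415 10.4493 12.6095] v=[1.1953 -2.3203 2.1251]
Max displacement = 3.6094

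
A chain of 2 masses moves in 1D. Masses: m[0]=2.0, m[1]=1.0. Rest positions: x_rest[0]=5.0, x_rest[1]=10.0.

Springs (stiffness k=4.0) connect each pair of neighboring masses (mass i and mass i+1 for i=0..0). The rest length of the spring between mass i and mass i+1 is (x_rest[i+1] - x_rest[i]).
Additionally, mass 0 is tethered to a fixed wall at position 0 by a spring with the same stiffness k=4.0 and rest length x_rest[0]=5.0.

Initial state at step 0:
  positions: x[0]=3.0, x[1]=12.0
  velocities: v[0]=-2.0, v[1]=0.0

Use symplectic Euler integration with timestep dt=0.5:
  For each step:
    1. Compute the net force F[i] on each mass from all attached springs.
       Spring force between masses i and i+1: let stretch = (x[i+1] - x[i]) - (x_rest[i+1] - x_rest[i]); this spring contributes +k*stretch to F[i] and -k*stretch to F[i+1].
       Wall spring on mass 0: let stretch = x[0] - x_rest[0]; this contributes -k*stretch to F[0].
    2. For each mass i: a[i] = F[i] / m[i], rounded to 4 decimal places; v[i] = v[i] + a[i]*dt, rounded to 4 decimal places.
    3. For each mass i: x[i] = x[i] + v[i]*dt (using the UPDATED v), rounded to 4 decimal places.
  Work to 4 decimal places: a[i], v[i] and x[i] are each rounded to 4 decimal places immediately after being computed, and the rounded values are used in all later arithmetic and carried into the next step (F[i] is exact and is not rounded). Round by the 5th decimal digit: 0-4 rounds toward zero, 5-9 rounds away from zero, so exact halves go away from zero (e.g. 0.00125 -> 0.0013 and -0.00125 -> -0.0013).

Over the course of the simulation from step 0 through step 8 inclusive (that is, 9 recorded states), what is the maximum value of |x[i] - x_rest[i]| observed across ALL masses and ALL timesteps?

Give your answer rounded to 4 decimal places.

Answer: 4.0000

Derivation:
Step 0: x=[3.0000 12.0000] v=[-2.0000 0.0000]
Step 1: x=[5.0000 8.0000] v=[4.0000 -8.0000]
Step 2: x=[6.0000 6.0000] v=[2.0000 -4.0000]
Step 3: x=[4.0000 9.0000] v=[-4.0000 6.0000]
Step 4: x=[2.5000 12.0000] v=[-3.0000 6.0000]
Step 5: x=[4.5000 10.5000] v=[4.0000 -3.0000]
Step 6: x=[7.2500 8.0000] v=[5.5000 -5.0000]
Step 7: x=[6.7500 9.7500] v=[-1.0000 3.5000]
Step 8: x=[4.3750 13.5000] v=[-4.7500 7.5000]
Max displacement = 4.0000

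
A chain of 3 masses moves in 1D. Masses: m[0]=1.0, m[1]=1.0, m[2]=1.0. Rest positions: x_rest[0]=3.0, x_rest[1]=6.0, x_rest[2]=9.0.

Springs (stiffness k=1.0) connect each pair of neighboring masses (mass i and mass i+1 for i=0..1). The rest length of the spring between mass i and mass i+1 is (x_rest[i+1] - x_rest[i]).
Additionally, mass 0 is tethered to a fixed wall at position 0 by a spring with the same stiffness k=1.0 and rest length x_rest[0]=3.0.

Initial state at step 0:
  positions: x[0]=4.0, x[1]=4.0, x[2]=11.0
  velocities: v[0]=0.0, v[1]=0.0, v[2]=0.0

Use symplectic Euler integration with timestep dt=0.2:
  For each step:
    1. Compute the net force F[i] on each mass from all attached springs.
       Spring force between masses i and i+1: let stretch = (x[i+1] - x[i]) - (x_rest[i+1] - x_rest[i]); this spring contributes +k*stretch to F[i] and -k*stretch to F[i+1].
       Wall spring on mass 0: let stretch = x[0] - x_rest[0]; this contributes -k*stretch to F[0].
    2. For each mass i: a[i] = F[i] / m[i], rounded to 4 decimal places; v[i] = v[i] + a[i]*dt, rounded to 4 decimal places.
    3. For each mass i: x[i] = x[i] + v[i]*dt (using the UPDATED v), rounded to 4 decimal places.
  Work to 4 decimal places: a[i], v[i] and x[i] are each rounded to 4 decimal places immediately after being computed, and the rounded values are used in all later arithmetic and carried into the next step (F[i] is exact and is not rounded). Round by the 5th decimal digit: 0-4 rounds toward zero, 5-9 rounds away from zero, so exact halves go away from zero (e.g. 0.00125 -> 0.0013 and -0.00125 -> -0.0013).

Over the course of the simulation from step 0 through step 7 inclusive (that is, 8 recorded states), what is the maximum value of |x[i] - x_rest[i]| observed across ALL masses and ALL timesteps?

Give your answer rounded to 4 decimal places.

Answer: 2.2553

Derivation:
Step 0: x=[4.0000 4.0000 11.0000] v=[0.0000 0.0000 0.0000]
Step 1: x=[3.8400 4.2800 10.8400] v=[-0.8000 1.4000 -0.8000]
Step 2: x=[3.5440 4.8048 10.5376] v=[-1.4800 2.6240 -1.5120]
Step 3: x=[3.1567 5.5085 10.1259] v=[-1.9366 3.5184 -2.0586]
Step 4: x=[2.7372 6.3028 9.6495] v=[-2.0976 3.9715 -2.3821]
Step 5: x=[2.3508 7.0883 9.1592] v=[-1.9319 3.9277 -2.4514]
Step 6: x=[2.0599 7.7672 8.7061] v=[-1.4546 3.3944 -2.2656]
Step 7: x=[1.9149 8.2553 8.3354] v=[-0.7251 2.4407 -1.8534]
Max displacement = 2.2553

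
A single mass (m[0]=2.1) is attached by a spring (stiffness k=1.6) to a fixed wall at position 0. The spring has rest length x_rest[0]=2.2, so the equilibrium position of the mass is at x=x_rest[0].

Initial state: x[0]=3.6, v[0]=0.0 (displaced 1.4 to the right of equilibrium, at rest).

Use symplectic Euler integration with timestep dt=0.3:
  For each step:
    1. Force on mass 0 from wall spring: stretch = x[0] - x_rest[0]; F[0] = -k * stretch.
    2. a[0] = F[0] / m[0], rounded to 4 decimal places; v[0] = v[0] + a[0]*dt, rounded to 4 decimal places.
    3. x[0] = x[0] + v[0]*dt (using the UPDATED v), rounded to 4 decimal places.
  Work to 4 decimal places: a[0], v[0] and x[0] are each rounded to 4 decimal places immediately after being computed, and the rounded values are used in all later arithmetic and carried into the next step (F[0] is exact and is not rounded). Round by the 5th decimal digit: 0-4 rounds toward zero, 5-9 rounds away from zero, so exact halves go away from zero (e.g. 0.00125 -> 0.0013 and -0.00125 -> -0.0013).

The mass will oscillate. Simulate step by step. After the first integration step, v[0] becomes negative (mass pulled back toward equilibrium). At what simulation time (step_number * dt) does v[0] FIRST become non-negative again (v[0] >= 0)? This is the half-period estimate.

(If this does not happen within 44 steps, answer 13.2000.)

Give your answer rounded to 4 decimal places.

Step 0: x=[3.6000] v=[0.0000]
Step 1: x=[3.5040] v=[-0.3200]
Step 2: x=[3.3186] v=[-0.6181]
Step 3: x=[3.0565] v=[-0.8738]
Step 4: x=[2.7356] v=[-1.0696]
Step 5: x=[2.3780] v=[-1.1920]
Step 6: x=[2.0082] v=[-1.2327]
Step 7: x=[1.6515] v=[-1.1889]
Step 8: x=[1.3325] v=[-1.0635]
Step 9: x=[1.0729] v=[-0.8652]
Step 10: x=[0.8906] v=[-0.6076]
Step 11: x=[0.7981] v=[-0.3083]
Step 12: x=[0.8017] v=[0.0121]
First v>=0 after going negative at step 12, time=3.6000

Answer: 3.6000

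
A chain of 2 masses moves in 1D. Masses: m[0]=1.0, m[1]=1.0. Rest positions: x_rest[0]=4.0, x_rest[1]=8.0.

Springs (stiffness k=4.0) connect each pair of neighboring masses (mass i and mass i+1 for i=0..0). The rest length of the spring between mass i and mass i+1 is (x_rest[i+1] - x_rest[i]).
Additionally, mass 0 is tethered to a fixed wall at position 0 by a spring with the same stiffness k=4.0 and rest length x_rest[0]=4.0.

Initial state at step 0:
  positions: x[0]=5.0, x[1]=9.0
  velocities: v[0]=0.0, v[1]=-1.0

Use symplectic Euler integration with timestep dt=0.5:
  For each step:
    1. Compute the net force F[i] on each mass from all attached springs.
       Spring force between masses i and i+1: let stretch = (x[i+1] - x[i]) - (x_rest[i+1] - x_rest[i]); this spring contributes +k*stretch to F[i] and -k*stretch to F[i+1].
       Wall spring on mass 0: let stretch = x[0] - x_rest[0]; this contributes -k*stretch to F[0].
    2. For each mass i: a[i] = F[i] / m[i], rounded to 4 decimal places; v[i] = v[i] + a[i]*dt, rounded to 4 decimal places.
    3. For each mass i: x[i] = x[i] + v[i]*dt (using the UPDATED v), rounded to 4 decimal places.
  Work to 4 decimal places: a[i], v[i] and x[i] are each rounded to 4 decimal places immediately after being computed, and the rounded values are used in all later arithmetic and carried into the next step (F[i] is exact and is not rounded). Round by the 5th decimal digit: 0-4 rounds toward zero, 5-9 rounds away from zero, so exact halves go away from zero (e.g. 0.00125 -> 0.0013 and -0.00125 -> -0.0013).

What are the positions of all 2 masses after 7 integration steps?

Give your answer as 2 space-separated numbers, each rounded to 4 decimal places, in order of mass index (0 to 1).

Step 0: x=[5.0000 9.0000] v=[0.0000 -1.0000]
Step 1: x=[4.0000 8.5000] v=[-2.0000 -1.0000]
Step 2: x=[3.5000 7.5000] v=[-1.0000 -2.0000]
Step 3: x=[3.5000 6.5000] v=[0.0000 -2.0000]
Step 4: x=[3.0000 6.5000] v=[-1.0000 0.0000]
Step 5: x=[3.0000 7.0000] v=[0.0000 1.0000]
Step 6: x=[4.0000 7.5000] v=[2.0000 1.0000]
Step 7: x=[4.5000 8.5000] v=[1.0000 2.0000]

Answer: 4.5000 8.5000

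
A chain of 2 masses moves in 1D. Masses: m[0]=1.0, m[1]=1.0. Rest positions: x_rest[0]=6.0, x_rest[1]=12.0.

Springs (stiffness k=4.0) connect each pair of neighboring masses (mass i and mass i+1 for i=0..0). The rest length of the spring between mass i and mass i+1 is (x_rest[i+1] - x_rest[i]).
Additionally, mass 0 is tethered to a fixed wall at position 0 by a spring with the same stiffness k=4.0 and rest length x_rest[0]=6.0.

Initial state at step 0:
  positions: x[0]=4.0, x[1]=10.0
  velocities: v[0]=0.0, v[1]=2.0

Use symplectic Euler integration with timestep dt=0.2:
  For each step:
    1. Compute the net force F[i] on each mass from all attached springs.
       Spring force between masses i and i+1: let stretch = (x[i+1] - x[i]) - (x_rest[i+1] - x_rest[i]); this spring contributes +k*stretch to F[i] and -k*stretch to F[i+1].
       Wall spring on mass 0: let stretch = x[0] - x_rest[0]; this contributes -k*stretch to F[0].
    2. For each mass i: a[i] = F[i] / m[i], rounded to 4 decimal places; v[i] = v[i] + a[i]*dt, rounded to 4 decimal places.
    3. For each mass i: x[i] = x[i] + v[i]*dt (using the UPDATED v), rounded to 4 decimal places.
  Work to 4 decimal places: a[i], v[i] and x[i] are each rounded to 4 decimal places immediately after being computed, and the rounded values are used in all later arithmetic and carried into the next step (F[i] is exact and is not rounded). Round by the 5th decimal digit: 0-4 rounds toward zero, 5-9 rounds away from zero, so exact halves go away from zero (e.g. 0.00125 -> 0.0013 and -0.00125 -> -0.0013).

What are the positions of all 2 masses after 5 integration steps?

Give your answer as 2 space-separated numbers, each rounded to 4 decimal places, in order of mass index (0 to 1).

Answer: 6.9508 12.2817

Derivation:
Step 0: x=[4.0000 10.0000] v=[0.0000 2.0000]
Step 1: x=[4.3200 10.4000] v=[1.6000 2.0000]
Step 2: x=[4.9216 10.7872] v=[3.0080 1.9360]
Step 3: x=[5.6742 11.1959] v=[3.7632 2.0435]
Step 4: x=[6.4024 11.6811] v=[3.6412 2.4261]
Step 5: x=[6.9508 12.2817] v=[2.7422 3.0031]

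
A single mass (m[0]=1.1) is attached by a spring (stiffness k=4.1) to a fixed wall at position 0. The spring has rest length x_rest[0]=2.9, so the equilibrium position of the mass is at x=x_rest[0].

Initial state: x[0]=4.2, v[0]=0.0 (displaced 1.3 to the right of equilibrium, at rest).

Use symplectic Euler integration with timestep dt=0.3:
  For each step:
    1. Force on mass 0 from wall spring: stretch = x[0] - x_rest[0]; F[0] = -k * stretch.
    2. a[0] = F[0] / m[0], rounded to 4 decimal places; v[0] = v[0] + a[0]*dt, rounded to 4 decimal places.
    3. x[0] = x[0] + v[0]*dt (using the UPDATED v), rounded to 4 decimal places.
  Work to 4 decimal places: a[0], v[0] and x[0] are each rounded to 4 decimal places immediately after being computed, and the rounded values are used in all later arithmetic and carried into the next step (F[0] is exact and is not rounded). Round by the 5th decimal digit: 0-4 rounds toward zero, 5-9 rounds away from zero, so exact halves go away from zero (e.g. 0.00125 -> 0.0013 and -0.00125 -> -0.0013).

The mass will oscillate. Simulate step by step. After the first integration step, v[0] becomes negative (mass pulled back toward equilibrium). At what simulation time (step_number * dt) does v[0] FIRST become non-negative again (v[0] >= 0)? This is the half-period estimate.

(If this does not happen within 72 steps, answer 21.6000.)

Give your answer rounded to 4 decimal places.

Answer: 1.8000

Derivation:
Step 0: x=[4.2000] v=[0.0000]
Step 1: x=[3.7639] v=[-1.4537]
Step 2: x=[3.0380] v=[-2.4197]
Step 3: x=[2.2658] v=[-2.5740]
Step 4: x=[1.7063] v=[-1.8649]
Step 5: x=[1.5473] v=[-0.5301]
Step 6: x=[1.8421] v=[0.9825]
First v>=0 after going negative at step 6, time=1.8000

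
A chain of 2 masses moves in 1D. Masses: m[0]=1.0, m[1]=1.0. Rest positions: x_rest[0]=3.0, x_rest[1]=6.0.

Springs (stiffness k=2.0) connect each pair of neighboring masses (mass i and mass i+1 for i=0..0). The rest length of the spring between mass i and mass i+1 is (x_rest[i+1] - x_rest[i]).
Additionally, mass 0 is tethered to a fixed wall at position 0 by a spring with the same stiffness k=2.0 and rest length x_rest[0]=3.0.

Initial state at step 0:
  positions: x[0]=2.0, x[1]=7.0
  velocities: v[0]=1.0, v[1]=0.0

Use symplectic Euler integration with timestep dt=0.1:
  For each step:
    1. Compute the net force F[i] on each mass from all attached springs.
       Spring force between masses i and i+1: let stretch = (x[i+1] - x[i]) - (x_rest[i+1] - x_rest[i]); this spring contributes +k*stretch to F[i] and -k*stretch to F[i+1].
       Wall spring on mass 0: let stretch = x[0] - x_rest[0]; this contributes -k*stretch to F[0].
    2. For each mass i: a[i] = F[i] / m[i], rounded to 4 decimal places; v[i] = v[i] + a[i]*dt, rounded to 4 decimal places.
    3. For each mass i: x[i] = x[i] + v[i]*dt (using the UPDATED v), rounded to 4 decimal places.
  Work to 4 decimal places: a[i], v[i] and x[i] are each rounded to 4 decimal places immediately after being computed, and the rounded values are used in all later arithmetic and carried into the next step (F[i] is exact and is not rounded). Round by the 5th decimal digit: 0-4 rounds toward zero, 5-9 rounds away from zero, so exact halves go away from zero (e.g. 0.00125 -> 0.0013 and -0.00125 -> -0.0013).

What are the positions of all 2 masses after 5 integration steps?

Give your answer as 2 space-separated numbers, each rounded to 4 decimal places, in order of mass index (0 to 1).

Answer: 3.2168 6.5047

Derivation:
Step 0: x=[2.0000 7.0000] v=[1.0000 0.0000]
Step 1: x=[2.1600 6.9600] v=[1.6000 -0.4000]
Step 2: x=[2.3728 6.8840] v=[2.1280 -0.7600]
Step 3: x=[2.6284 6.7778] v=[2.5557 -1.0622]
Step 4: x=[2.9144 6.6486] v=[2.8599 -1.2921]
Step 5: x=[3.2168 6.5047] v=[3.0239 -1.4389]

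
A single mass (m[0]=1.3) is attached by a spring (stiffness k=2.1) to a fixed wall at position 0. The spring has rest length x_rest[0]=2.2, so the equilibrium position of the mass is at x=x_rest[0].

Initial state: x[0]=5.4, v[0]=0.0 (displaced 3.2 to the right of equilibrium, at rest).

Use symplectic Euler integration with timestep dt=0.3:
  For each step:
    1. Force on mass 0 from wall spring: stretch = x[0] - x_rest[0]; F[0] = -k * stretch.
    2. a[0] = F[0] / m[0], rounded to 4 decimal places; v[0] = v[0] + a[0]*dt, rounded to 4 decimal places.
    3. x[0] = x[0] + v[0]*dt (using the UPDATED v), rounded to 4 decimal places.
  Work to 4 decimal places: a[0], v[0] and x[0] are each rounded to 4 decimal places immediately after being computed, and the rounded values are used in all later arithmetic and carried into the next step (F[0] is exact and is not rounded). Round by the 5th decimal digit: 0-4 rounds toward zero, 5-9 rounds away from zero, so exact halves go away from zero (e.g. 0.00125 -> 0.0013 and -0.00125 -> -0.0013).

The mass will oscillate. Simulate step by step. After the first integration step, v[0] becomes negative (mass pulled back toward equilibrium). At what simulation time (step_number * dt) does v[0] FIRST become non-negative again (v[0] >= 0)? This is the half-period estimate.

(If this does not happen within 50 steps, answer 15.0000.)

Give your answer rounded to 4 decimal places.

Answer: 2.7000

Derivation:
Step 0: x=[5.4000] v=[0.0000]
Step 1: x=[4.9348] v=[-1.5508]
Step 2: x=[4.0720] v=[-2.8761]
Step 3: x=[2.9370] v=[-3.7833]
Step 4: x=[1.6949] v=[-4.1405]
Step 5: x=[0.5262] v=[-3.8957]
Step 6: x=[-0.3992] v=[-3.0846]
Step 7: x=[-0.9467] v=[-1.8250]
Step 8: x=[-1.0367] v=[-0.3001]
Step 9: x=[-0.6562] v=[1.2685]
First v>=0 after going negative at step 9, time=2.7000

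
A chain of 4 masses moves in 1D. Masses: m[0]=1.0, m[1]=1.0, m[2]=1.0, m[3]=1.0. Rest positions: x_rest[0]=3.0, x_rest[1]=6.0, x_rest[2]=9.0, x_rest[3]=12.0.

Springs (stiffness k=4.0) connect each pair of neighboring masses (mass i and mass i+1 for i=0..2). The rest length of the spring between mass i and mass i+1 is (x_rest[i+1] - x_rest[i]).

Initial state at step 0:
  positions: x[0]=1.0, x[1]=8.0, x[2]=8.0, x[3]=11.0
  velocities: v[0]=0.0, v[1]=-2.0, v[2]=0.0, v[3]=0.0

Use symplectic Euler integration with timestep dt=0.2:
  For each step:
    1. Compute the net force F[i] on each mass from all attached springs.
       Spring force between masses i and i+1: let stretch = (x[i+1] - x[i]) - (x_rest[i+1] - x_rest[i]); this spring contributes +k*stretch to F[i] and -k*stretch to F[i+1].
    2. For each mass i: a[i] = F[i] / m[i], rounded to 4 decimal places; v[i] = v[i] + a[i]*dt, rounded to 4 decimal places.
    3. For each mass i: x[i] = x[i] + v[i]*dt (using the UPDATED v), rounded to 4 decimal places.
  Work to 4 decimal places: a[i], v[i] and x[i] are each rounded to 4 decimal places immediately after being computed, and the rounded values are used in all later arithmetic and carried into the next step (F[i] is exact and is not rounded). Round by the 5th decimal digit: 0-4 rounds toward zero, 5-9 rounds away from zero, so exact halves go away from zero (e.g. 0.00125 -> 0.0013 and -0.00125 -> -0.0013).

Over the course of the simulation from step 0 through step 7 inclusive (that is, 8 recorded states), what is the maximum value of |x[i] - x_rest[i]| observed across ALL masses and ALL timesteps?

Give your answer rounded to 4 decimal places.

Step 0: x=[1.0000 8.0000 8.0000 11.0000] v=[0.0000 -2.0000 0.0000 0.0000]
Step 1: x=[1.6400 6.4800 8.4800 11.0000] v=[3.2000 -7.6000 2.4000 0.0000]
Step 2: x=[2.5744 4.5056 9.0432 11.0768] v=[4.6720 -9.8720 2.8160 0.3840]
Step 3: x=[3.3378 2.9482 9.2058 11.3082] v=[3.8170 -7.7869 0.8128 1.1571]
Step 4: x=[3.5589 2.4544 8.7035 11.6832] v=[1.1053 -2.4691 -2.5114 1.8752]
Step 5: x=[3.1232 3.1372 7.6781 12.0615] v=[-2.1783 3.4138 -5.1269 1.8914]
Step 6: x=[2.2098 4.5443 6.6275 12.2184] v=[-4.5671 7.0353 -5.2529 0.7847]
Step 7: x=[1.1899 5.9112 6.1382 11.9608] v=[-5.0995 6.8343 -2.4467 -1.2880]
Max displacement = 3.5456

Answer: 3.5456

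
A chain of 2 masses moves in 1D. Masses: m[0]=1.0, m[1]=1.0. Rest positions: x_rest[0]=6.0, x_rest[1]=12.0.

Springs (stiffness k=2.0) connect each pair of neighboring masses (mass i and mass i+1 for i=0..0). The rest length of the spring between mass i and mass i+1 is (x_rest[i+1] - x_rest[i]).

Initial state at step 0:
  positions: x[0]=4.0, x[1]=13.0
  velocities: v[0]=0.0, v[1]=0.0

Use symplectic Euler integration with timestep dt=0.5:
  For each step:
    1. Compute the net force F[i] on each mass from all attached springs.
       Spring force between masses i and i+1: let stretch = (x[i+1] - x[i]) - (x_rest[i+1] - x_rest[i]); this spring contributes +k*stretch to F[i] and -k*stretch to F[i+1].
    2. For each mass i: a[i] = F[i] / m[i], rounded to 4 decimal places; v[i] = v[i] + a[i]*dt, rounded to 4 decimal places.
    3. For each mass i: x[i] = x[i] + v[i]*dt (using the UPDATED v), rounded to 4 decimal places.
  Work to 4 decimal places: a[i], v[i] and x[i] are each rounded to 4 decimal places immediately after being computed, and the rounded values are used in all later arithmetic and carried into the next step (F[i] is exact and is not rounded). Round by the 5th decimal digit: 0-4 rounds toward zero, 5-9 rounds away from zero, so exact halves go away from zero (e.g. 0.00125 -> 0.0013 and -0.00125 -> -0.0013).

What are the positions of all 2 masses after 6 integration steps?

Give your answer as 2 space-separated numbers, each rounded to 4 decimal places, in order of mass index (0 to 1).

Step 0: x=[4.0000 13.0000] v=[0.0000 0.0000]
Step 1: x=[5.5000 11.5000] v=[3.0000 -3.0000]
Step 2: x=[7.0000 10.0000] v=[3.0000 -3.0000]
Step 3: x=[7.0000 10.0000] v=[0.0000 0.0000]
Step 4: x=[5.5000 11.5000] v=[-3.0000 3.0000]
Step 5: x=[4.0000 13.0000] v=[-3.0000 3.0000]
Step 6: x=[4.0000 13.0000] v=[0.0000 0.0000]

Answer: 4.0000 13.0000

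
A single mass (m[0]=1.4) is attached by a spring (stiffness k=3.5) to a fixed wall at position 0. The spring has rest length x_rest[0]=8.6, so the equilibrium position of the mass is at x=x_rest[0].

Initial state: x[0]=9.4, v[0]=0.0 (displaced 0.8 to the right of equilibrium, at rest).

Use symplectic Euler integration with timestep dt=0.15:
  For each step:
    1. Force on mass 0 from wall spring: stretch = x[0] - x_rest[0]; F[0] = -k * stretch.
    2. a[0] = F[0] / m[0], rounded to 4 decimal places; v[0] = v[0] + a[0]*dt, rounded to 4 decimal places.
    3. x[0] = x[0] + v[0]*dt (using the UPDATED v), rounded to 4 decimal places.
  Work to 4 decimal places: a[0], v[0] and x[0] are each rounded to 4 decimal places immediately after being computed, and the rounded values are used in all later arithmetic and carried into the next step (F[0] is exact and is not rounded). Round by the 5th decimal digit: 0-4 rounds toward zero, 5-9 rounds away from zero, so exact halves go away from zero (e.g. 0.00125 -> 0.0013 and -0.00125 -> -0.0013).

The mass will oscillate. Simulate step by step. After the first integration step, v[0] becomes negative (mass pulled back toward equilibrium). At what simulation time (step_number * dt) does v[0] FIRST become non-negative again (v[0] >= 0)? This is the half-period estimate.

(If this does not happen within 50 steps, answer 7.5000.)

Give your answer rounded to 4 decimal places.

Step 0: x=[9.4000] v=[0.0000]
Step 1: x=[9.3550] v=[-0.3000]
Step 2: x=[9.2675] v=[-0.5831]
Step 3: x=[9.1425] v=[-0.8334]
Step 4: x=[8.9870] v=[-1.0368]
Step 5: x=[8.8097] v=[-1.1819]
Step 6: x=[8.6206] v=[-1.2605]
Step 7: x=[8.4304] v=[-1.2682]
Step 8: x=[8.2497] v=[-1.2046]
Step 9: x=[8.0887] v=[-1.0732]
Step 10: x=[7.9565] v=[-0.8815]
Step 11: x=[7.8605] v=[-0.6402]
Step 12: x=[7.8061] v=[-0.3629]
Step 13: x=[7.7963] v=[-0.0652]
Step 14: x=[7.8317] v=[0.2362]
First v>=0 after going negative at step 14, time=2.1000

Answer: 2.1000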